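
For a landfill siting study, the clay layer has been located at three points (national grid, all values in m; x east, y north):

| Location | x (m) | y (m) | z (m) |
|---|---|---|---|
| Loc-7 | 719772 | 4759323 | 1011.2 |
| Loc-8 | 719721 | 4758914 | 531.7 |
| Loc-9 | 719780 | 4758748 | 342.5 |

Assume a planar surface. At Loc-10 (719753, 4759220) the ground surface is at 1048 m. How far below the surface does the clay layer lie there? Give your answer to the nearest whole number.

158 m

Two edge vectors: Loc-7→Loc-8 = (-51, -409, -479.5), Loc-7→Loc-9 = (8, -575, -668.7).
Normal n = (Loc-7→Loc-8) × (Loc-7→Loc-9) = (-2214.2, -37939.7, 32597).
So ∂z/∂x = −n_x/n_z = 0.06792650 and ∂z/∂y = −n_y/n_z = 1.16390159.
Intercept c from Loc-7: 1011.2 − 48891.59 − 5539383.59 = −5587263.98.
At (719753, 4759220): z_contact = 48890.3 + 5539263.7 − 5587263.98 = 890.0 m.
Depth below ground = 1048 − 890.0 = 158 m.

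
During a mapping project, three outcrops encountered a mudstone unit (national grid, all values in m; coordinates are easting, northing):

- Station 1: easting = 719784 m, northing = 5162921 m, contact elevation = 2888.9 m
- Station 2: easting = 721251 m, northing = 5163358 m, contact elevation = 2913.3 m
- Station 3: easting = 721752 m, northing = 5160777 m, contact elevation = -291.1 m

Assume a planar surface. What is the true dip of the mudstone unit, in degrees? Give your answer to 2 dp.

50.73°

Let the plane be z = a·easting + b·northing + c.
Station 2−Station 1: 1467a + 437b = 24.4;  Station 3−Station 1: 1968a − 2144b = −3180.
Solving gives a = −0.33390, b = 1.17672.
Gradient magnitude |∇z| = √(a² + b²) = √(0.11149 + 1.38467) = 1.22318.
True dip = arctan(1.22318) = 50.73°, dipping toward SSE (azimuth ≈ 164°).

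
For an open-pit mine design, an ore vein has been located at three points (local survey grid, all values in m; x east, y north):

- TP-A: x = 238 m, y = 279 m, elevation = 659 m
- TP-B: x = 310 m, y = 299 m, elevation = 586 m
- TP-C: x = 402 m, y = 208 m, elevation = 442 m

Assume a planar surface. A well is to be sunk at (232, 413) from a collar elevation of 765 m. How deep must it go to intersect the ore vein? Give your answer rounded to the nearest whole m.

Let the plane be z = a·x + b·y + c.
TP-B−TP-A: 72a + 20b = −73;  TP-C−TP-A: 164a − 71b = −217.
Solving gives a = −1.13477, b = 0.43518.
Then c = 659 − a·238 − b·279 = 807.66.
At (232, 413): z_contact = −263.3 + 179.7 + 807.66 = 724.1 m.
Depth below ground = 765 − 724.1 = 41 m.

41 m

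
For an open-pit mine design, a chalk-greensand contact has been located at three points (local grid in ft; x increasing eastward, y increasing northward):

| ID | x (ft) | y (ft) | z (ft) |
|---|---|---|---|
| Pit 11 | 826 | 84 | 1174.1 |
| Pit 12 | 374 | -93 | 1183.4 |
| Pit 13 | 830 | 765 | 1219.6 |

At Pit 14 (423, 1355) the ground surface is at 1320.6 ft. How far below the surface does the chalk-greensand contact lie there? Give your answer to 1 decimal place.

Let the plane be z = a·x + b·y + c.
Pit 12−Pit 11: −452a − 177b = 9.3;  Pit 13−Pit 11: 4a + 681b = 45.5.
Solving gives a = −0.046847, b = 0.067089.
Then c = 1174.1 − a·826 − b·84 = 1207.16.
At (423, 1355): z_contact = −19.82 + 90.91 + 1207.16 = 1278.25 ft.
Depth below ground = 1320.6 − 1278.25 = 42.4 ft.

42.4 ft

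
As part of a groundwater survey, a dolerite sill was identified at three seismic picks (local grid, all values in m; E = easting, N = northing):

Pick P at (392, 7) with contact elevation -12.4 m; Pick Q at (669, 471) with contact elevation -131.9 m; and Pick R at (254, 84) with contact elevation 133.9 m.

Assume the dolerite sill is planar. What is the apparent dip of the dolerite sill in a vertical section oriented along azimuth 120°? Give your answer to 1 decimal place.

42.7°

Two edge vectors: Pick P→Pick Q = (277, 464, -119.5), Pick P→Pick R = (-138, 77, 146.3).
Normal n = (Pick P→Pick Q) × (Pick P→Pick R) = (77084.7, -24034.1, 85361).
So ∂z/∂E = −n_x/n_z = −0.90304 and ∂z/∂N = −n_y/n_z = 0.28156.
Unit vector along 120° is (sin 120°, cos 120°) = (0.8660, -0.5000).
Slope in that direction = a·(0.8660) + b·(-0.5000) = −0.92284.
Apparent dip = arctan|0.92284| = 42.7° (true dip is 43.4°, so apparent ≤ true as expected).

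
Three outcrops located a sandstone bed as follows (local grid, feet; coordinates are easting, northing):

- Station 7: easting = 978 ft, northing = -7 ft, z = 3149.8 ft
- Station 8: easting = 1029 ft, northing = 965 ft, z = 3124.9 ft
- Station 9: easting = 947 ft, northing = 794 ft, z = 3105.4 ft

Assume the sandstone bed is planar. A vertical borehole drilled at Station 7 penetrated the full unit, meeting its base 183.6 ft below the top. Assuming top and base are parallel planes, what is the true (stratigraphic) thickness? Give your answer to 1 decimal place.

Let the plane be z = a·easting + b·northing + c.
Station 8−Station 7: 51a + 972b = −24.9;  Station 9−Station 7: −31a + 801b = −44.4.
Solving gives a = 0.32701, b = −0.04278.
|∇z| = √(a²+b²) = 0.32979, so dip δ = arctan(0.32979) = 18.25°.
True thickness = vertical thickness × cos δ = 183.6 × cos 18.25° = 174.4 ft.

174.4 ft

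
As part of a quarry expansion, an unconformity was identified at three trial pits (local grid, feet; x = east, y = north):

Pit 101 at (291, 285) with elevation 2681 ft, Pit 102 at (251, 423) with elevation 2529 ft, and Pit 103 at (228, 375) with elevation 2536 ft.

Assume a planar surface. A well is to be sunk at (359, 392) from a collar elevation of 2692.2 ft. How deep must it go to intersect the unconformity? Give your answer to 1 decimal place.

6.0 ft

Let the plane be z = a·x + b·y + c.
Pit 102−Pit 101: −40a + 138b = −152;  Pit 103−Pit 101: −63a + 90b = −145.
Solving gives a = 1.24264, b = −0.74126.
Then c = 2681 − a·291 − b·285 = 2530.65.
At (359, 392): z_contact = 446.11 − 290.58 + 2530.65 = 2686.18 ft.
Depth below ground = 2692.2 − 2686.18 = 6.0 ft.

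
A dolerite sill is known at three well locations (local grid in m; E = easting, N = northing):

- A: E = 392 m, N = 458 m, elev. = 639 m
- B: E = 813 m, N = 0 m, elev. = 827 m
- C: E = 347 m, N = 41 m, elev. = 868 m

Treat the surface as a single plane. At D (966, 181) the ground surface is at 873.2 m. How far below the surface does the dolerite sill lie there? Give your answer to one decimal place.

Two edge vectors: A→B = (421, -458, 188), A→C = (-45, -417, 229).
Normal n = (A→B) × (A→C) = (-26486, -104869, -196167).
So ∂z/∂E = −n_x/n_z = −0.13502 and ∂z/∂N = −n_y/n_z = −0.53459.
Intercept c from A: 639 + 52.93 + 244.84 = 936.77.
At (966, 181): z_contact = −130.43 − 96.76 + 936.77 = 709.58 m.
Depth below ground = 873.2 − 709.58 = 163.6 m.

163.6 m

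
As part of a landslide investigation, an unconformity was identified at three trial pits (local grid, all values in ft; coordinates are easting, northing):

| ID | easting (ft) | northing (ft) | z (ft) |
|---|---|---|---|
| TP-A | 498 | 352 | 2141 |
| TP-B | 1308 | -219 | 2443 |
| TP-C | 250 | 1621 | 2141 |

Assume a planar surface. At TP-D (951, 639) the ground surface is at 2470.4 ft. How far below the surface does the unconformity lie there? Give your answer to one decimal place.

109.3 ft

Let the plane be z = a·easting + b·northing + c.
TP-B−TP-A: 810a − 571b = 302;  TP-C−TP-A: −248a + 1269b = 0.
Solving gives a = 0.432411, b = 0.084506.
Then c = 2141 − a·498 − b·352 = 1895.91.
At (951, 639): z_contact = 411.22 + 54.00 + 1895.91 = 2361.14 ft.
Depth below ground = 2470.4 − 2361.14 = 109.3 ft.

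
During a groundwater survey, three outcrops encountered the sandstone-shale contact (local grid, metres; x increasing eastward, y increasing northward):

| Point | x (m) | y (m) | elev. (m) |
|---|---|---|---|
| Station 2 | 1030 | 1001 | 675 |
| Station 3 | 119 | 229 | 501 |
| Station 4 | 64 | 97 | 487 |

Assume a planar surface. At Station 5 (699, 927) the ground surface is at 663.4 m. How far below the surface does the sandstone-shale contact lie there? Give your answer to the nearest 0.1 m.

43.2 m

Two edge vectors: Station 2→Station 3 = (-911, -772, -174), Station 2→Station 4 = (-966, -904, -188).
Normal n = (Station 2→Station 3) × (Station 2→Station 4) = (-12160, -3184, 77792).
So ∂z/∂x = −n_x/n_z = 0.156314 and ∂z/∂y = −n_y/n_z = 0.040930.
Intercept c from Station 2: 675 − 161.00 − 40.97 = 473.03.
At (699, 927): z_contact = 109.26 + 37.94 + 473.03 = 620.23 m.
Depth below ground = 663.4 − 620.23 = 43.2 m.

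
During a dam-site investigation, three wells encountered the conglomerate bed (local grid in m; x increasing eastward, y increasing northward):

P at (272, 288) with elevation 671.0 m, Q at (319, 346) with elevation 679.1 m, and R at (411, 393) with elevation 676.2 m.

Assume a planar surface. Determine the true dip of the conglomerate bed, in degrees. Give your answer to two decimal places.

Let the plane be z = a·x + b·y + c.
Q−P: 47a + 58b = 8.1;  R−P: 139a + 105b = 5.2.
Solving gives a = −0.17554, b = 0.28190.
Gradient magnitude |∇z| = √(a² + b²) = √(0.03081 + 0.07947) = 0.33208.
True dip = arctan(0.33208) = 18.37°, dipping toward SSE (azimuth ≈ 148°).

18.37°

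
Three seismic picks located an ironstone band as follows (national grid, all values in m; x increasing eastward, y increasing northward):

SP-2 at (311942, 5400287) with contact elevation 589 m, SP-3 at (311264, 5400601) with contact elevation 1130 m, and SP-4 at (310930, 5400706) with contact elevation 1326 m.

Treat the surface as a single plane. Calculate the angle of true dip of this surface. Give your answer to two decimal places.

Two edge vectors: SP-2→SP-3 = (-678, 314, 541), SP-2→SP-4 = (-1012, 419, 737).
Normal n = (SP-2→SP-3) × (SP-2→SP-4) = (4739, -47806, 33686).
So ∂z/∂x = −n_x/n_z = −0.14068 and ∂z/∂y = −n_y/n_z = 1.41917.
Gradient magnitude |∇z| = √(a² + b²) = √(0.01979 + 2.01403) = 1.42612.
True dip = arctan(1.42612) = 54.96°, dipping toward S (azimuth ≈ 174°).

54.96°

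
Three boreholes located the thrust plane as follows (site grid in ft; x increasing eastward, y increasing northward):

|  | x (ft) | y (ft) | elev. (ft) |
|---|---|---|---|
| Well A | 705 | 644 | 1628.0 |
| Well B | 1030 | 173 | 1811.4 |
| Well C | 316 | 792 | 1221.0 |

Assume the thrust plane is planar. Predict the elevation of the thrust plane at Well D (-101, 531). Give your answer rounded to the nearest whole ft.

Two edge vectors: Well A→Well B = (325, -471, 183.4), Well A→Well C = (-389, 148, -407).
Normal n = (Well A→Well B) × (Well A→Well C) = (164553.8, 60932.4, -135119).
So ∂z/∂x = −n_x/n_z = 1.21784 and ∂z/∂y = −n_y/n_z = 0.45095.
Intercept c from Well A: 1628 − 858.58 − 290.41 = 479.01.
At (-101, 531): z = −123.0 + 239.5 + 479.01 = 595.5 ft.

595 ft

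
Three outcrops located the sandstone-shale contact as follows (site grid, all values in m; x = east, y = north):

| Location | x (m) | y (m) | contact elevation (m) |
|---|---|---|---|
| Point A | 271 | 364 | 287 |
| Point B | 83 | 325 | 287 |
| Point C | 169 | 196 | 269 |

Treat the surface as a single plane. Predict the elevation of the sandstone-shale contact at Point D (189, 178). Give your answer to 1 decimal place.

266.3 m

Let the plane be z = a·x + b·y + c.
Point B−Point A: −188a − 39b = 0;  Point C−Point A: −102a − 168b = −18.
Solving gives a = −0.02543, b = 0.12258.
Then c = 287 − a·271 − b·364 = 249.27.
At (189, 178): z = −4.8 + 21.8 + 249.27 = 266.3 m.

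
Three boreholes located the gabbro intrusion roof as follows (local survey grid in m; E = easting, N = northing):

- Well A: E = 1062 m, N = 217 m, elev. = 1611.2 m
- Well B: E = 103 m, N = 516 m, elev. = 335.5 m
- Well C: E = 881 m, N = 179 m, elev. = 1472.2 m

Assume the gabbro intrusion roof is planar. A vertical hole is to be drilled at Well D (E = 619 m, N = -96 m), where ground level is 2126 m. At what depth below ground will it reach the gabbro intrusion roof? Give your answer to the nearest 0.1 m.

617.9 m

Let the plane be z = a·E + b·N + c.
Well B−Well A: −959a + 299b = −1275.7;  Well C−Well A: −181a − 38b = −139.
Solving gives a = 0.994220, b = −1.077734.
Then c = 1611.2 − a·1062 − b·217 = 789.21.
At (619, -96): z_contact = 615.42 + 103.46 + 789.21 = 1508.09 m.
Depth below ground = 2126 − 1508.09 = 617.9 m.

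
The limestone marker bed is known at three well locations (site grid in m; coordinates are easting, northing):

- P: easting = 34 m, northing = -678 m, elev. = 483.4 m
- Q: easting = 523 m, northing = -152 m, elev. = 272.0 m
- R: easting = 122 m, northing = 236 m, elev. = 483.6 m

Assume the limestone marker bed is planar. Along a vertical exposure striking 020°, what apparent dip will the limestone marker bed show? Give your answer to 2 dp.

6.91°

Two edge vectors: P→Q = (489, 526, -211.4), P→R = (88, 914, 0.2).
Normal n = (P→Q) × (P→R) = (193324.8, -18701, 400658).
So ∂z/∂easting = −n_x/n_z = −0.48252 and ∂z/∂northing = −n_y/n_z = 0.04668.
Unit vector along 020° is (sin 20°, cos 20°) = (0.3420, 0.9397).
Slope in that direction = a·(0.3420) + b·(0.9397) = −0.12117.
Apparent dip = arctan|0.12117| = 6.91° (true dip is 25.9°, so apparent ≤ true as expected).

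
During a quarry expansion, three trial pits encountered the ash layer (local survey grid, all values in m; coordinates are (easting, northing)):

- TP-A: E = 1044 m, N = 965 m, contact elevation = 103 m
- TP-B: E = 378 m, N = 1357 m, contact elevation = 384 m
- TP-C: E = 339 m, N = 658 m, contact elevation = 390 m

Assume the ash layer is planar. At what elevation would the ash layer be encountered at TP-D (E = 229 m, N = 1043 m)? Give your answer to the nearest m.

Two edge vectors: TP-A→TP-B = (-666, 392, 281), TP-A→TP-C = (-705, -307, 287).
Normal n = (TP-A→TP-B) × (TP-A→TP-C) = (198771, -6963, 480822).
So ∂z/∂E = −n_x/n_z = −0.41340 and ∂z/∂N = −n_y/n_z = 0.01448.
Intercept c from TP-A: 103 + 431.59 − 13.97 = 520.61.
At (229, 1043): z = −94.7 + 15.1 + 520.61 = 441.0 m.

441 m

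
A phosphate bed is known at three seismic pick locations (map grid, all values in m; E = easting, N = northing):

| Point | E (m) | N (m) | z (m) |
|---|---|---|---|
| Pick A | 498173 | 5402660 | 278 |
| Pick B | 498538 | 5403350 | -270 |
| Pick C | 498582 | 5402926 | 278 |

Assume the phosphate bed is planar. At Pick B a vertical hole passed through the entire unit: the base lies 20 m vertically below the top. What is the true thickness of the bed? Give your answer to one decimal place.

11.4 m

Two edge vectors: Pick A→Pick B = (365, 690, -548), Pick A→Pick C = (409, 266, 0).
Normal n = (Pick A→Pick B) × (Pick A→Pick C) = (145768, -224132, -185120).
So ∂z/∂E = −n_x/n_z = 0.78742 and ∂z/∂N = −n_y/n_z = −1.21074.
|∇z| = √(a²+b²) = 1.44427, so dip δ = arctan(1.44427) = 55.30°.
True thickness = vertical thickness × cos δ = 20 × cos 55.30° = 11.4 m.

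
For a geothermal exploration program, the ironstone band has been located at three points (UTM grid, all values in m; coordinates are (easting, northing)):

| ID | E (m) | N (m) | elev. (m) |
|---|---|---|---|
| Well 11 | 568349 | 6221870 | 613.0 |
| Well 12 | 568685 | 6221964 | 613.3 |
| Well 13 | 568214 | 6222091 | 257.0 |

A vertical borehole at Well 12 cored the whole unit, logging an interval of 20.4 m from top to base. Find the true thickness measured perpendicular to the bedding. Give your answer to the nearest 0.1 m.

11.7 m

Two edge vectors: Well 11→Well 12 = (336, 94, 0.3), Well 11→Well 13 = (-135, 221, -356).
Normal n = (Well 11→Well 12) × (Well 11→Well 13) = (-33530.3, 119575.5, 86946).
So ∂z/∂E = −n_x/n_z = 0.38565 and ∂z/∂N = −n_y/n_z = −1.37528.
|∇z| = √(a²+b²) = 1.42833, so dip δ = arctan(1.42833) = 55.00°.
True thickness = vertical thickness × cos δ = 20.4 × cos 55.00° = 11.7 m.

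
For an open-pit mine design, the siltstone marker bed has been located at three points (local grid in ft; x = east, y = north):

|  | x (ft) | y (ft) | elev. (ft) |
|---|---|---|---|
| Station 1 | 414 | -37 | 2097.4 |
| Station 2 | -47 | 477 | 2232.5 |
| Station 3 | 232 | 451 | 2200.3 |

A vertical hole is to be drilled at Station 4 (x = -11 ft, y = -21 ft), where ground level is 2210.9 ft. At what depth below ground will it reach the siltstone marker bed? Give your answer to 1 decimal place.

68.6 ft

Two edge vectors: Station 1→Station 2 = (-461, 514, 135.1), Station 1→Station 3 = (-182, 488, 102.9).
Normal n = (Station 1→Station 2) × (Station 1→Station 3) = (-13038.2, 22848.7, -131420).
So ∂z/∂x = −n_x/n_z = −0.09921 and ∂z/∂y = −n_y/n_z = 0.17386.
Intercept c from Station 1: 2097.4 + 41.07 + 6.43 = 2144.91.
At (-11, -21): z_contact = 1.09 − 3.65 + 2144.91 = 2142.35 ft.
Depth below ground = 2210.9 − 2142.35 = 68.6 ft.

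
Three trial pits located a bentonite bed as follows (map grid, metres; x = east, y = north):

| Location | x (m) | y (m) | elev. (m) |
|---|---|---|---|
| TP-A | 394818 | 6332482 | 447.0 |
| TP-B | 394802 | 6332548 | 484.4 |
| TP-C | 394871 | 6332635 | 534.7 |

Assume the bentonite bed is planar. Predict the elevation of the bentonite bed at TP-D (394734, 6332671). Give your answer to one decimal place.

553.7 m

Two edge vectors: TP-A→TP-B = (-16, 66, 37.4), TP-A→TP-C = (53, 153, 87.7).
Normal n = (TP-A→TP-B) × (TP-A→TP-C) = (66, 3385.4, -5946).
So ∂z/∂x = −n_x/n_z = 0.011099899 and ∂z/∂y = −n_y/n_z = 0.569357551.
Intercept c from TP-A: 447 − 4382.44 − 3605446.45 = −3609381.89.
At (394734, 6332671): z = 4381.5 + 3605554.1 − 3609381.89 = 553.7 m.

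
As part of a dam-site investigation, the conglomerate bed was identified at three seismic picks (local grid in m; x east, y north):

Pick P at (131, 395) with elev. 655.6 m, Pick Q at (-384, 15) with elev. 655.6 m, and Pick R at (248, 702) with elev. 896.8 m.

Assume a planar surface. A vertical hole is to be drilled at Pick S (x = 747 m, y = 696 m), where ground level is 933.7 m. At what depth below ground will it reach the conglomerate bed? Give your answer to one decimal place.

445.9 m

Two edge vectors: Pick P→Pick Q = (-515, -380, 0), Pick P→Pick R = (117, 307, 241.2).
Normal n = (Pick P→Pick Q) × (Pick P→Pick R) = (-91656, 124218, -113645).
So ∂z/∂x = −n_x/n_z = −0.80651 and ∂z/∂y = −n_y/n_z = 1.09304.
Intercept c from Pick P: 655.6 + 105.65 − 431.75 = 329.50.
At (747, 696): z_contact = −602.46 + 760.75 + 329.50 = 487.79 m.
Depth below ground = 933.7 − 487.79 = 445.9 m.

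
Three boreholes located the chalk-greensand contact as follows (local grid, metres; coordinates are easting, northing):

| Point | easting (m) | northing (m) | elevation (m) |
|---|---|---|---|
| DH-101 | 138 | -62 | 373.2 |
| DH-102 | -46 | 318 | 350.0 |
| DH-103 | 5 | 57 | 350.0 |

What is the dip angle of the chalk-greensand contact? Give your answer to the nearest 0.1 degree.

12.2°

Two edge vectors: DH-101→DH-102 = (-184, 380, -23.2), DH-101→DH-103 = (-133, 119, -23.2).
Normal n = (DH-101→DH-102) × (DH-101→DH-103) = (-6055.2, -1183.2, 28644).
So ∂z/∂easting = −n_x/n_z = 0.21140 and ∂z/∂northing = −n_y/n_z = 0.04131.
Gradient magnitude |∇z| = √(a² + b²) = √(0.04469 + 0.00171) = 0.21539.
True dip = arctan(0.21539) = 12.2°, dipping toward W (azimuth ≈ 259°).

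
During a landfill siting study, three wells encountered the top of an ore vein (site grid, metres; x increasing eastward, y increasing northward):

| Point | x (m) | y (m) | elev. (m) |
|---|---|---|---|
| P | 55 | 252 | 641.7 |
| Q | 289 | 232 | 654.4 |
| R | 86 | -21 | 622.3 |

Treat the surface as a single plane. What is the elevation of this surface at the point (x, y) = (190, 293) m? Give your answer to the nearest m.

653 m

Let the plane be z = a·x + b·y + c.
Q−P: 234a − 20b = 12.7;  R−P: 31a − 273b = −19.4.
Solving gives a = 0.06094, b = 0.07798.
Then c = 641.7 − a·55 − b·252 = 618.70.
At (190, 293): z = 11.6 + 22.8 + 618.70 = 653.1 m.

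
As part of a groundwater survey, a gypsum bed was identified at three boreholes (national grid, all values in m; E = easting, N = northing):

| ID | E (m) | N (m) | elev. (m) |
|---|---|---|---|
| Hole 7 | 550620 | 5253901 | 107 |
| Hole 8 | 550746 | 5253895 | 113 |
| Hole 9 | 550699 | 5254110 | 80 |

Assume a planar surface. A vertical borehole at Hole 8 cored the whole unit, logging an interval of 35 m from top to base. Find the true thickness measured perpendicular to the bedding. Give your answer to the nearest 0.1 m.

Let the plane be z = a·E + b·N + c.
Hole 8−Hole 7: 126a − 6b = 6;  Hole 9−Hole 7: 79a + 209b = −27.
Solving gives a = 0.04073, b = −0.14458.
|∇z| = √(a²+b²) = 0.15021, so dip δ = arctan(0.15021) = 8.54°.
True thickness = vertical thickness × cos δ = 35 × cos 8.54° = 34.6 m.

34.6 m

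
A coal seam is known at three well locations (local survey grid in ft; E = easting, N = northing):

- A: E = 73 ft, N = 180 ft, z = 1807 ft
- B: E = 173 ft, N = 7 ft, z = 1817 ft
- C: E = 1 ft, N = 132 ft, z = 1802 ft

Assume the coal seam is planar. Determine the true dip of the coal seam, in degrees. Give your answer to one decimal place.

4.5°

Let the plane be z = a·E + b·N + c.
B−A: 100a − 173b = 10;  C−A: −72a − 48b = −5.
Solving gives a = 0.07794, b = −0.01275.
Gradient magnitude |∇z| = √(a² + b²) = √(0.00608 + 0.00016) = 0.07898.
True dip = arctan(0.07898) = 4.5°, dipping toward W (azimuth ≈ 279°).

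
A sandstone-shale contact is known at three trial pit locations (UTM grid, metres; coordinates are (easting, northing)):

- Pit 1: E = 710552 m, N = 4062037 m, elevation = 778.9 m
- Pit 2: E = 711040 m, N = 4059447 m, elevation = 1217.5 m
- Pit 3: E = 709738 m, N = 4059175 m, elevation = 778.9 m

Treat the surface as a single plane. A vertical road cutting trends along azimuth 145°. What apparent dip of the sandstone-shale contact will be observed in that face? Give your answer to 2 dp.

Let the plane be z = a·E + b·N + c.
Pit 2−Pit 1: 488a − 2590b = 438.6;  Pit 3−Pit 1: −814a − 2862b = 0.
Solving gives a = 0.35815, b = −0.10186.
Unit vector along 145° is (sin 145°, cos 145°) = (0.5736, -0.8192).
Slope in that direction = a·(0.5736) + b·(-0.8192) = 0.28887.
Apparent dip = arctan|0.28887| = 16.11° (true dip is 20.4°, so apparent ≤ true as expected).

16.11°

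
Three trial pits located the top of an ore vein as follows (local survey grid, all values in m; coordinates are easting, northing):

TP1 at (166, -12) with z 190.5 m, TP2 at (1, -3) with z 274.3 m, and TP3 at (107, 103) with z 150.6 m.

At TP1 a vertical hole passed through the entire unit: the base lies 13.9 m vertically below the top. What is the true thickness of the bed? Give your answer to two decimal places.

Two edge vectors: TP1→TP2 = (-165, 9, 83.8), TP1→TP3 = (-59, 115, -39.9).
Normal n = (TP1→TP2) × (TP1→TP3) = (-9996.1, -11527.7, -18444).
So ∂z/∂easting = −n_x/n_z = −0.54197 and ∂z/∂northing = −n_y/n_z = −0.62501.
|∇z| = √(a²+b²) = 0.82727, so dip δ = arctan(0.82727) = 39.60°.
True thickness = vertical thickness × cos δ = 13.9 × cos 39.60° = 10.71 m.

10.71 m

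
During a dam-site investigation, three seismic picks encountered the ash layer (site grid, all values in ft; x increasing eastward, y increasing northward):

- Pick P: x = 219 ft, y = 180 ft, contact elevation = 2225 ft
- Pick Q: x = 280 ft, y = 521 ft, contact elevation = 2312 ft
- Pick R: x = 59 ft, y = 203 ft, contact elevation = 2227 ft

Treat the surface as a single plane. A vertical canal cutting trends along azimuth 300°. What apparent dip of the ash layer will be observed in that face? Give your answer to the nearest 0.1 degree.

Two edge vectors: Pick P→Pick Q = (61, 341, 87), Pick P→Pick R = (-160, 23, 2).
Normal n = (Pick P→Pick Q) × (Pick P→Pick R) = (-1319, -14042, 55963).
So ∂z/∂x = −n_x/n_z = 0.02357 and ∂z/∂y = −n_y/n_z = 0.25092.
Unit vector along 300° is (sin 300°, cos 300°) = (-0.8660, 0.5000).
Slope in that direction = a·(-0.8660) + b·(0.5000) = 0.10505.
Apparent dip = arctan|0.10505| = 6.0° (true dip is 14.1°, so apparent ≤ true as expected).

6.0°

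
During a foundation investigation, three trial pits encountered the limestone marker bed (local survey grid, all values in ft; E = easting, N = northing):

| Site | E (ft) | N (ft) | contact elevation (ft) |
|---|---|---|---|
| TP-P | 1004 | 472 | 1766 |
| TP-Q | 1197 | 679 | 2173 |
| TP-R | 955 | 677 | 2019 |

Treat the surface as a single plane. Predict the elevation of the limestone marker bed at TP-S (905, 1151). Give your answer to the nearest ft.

Two edge vectors: TP-P→TP-Q = (193, 207, 407), TP-P→TP-R = (-49, 205, 253).
Normal n = (TP-P→TP-Q) × (TP-P→TP-R) = (-31064, -68772, 49708).
So ∂z/∂E = −n_x/n_z = 0.62493 and ∂z/∂N = −n_y/n_z = 1.38352.
Intercept c from TP-P: 1766 − 627.43 − 653.02 = 485.55.
At (905, 1151): z = 565.6 + 1592.4 + 485.55 = 2643.5 ft.

2644 ft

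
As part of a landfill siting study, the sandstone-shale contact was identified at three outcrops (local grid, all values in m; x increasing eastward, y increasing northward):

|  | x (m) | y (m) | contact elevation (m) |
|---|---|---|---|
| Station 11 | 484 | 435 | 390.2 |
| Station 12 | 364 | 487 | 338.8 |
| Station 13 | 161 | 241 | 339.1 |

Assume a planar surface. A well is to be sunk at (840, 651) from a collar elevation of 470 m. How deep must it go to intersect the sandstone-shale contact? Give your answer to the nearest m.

Two edge vectors: Station 11→Station 12 = (-120, 52, -51.4), Station 11→Station 13 = (-323, -194, -51.1).
Normal n = (Station 11→Station 12) × (Station 11→Station 13) = (-12628.8, 10470.2, 40076).
So ∂z/∂x = −n_x/n_z = 0.31512 and ∂z/∂y = −n_y/n_z = −0.26126.
Intercept c from Station 11: 390.2 − 152.52 + 113.65 = 351.33.
At (840, 651): z_contact = 264.7 − 170.1 + 351.33 = 446.0 m.
Depth below ground = 470 − 446.0 = 24 m.

24 m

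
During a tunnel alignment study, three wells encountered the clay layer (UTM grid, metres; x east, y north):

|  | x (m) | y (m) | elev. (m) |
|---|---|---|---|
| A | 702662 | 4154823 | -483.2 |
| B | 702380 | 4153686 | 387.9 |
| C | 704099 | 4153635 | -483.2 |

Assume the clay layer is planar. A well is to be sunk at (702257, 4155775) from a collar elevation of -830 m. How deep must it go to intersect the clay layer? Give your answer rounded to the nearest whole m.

46 m

Two edge vectors: A→B = (-282, -1137, 871.1), A→C = (1437, -1188, 0).
Normal n = (A→B) × (A→C) = (1034866.8, 1251770.7, 1968885).
So ∂z/∂x = −n_x/n_z = −0.52561059 and ∂z/∂y = −n_y/n_z = −0.63577644.
Intercept c from A: -483.2 + 369326.59 + 2641538.58 = 3010381.97.
At (702257, 4155775): z_contact = −369113.7 − 2642143.8 + 3010381.97 = -875.6 m.
Depth below ground = -830 − (-875.6) = 46 m.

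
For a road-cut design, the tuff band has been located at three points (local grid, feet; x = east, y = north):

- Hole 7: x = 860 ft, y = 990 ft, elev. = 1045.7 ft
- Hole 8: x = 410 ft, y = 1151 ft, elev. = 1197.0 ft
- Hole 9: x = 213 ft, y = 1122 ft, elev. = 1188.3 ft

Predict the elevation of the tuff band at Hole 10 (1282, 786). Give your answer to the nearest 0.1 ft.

863.9 ft

Two edge vectors: Hole 7→Hole 8 = (-450, 161, 151.3), Hole 7→Hole 9 = (-647, 132, 142.6).
Normal n = (Hole 7→Hole 8) × (Hole 7→Hole 9) = (2987, -33721.1, 44767).
So ∂z/∂x = −n_x/n_z = −0.066723 and ∂z/∂y = −n_y/n_z = 0.753258.
Intercept c from Hole 7: 1045.7 + 57.38 − 745.73 = 357.36.
At (1282, 786): z = −85.5 + 592.1 + 357.36 = 863.9 ft.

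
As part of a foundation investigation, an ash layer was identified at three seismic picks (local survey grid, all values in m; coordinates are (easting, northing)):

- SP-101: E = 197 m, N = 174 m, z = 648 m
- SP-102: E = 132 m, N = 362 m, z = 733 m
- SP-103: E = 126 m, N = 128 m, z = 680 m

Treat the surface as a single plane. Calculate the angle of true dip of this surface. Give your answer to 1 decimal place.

Let the plane be z = a·E + b·N + c.
SP-102−SP-101: −65a + 188b = 85;  SP-103−SP-101: −71a − 46b = 32.
Solving gives a = −0.60754, b = 0.24207.
Gradient magnitude |∇z| = √(a² + b²) = √(0.36911 + 0.05860) = 0.65399.
True dip = arctan(0.65399) = 33.2°, dipping toward ESE (azimuth ≈ 112°).

33.2°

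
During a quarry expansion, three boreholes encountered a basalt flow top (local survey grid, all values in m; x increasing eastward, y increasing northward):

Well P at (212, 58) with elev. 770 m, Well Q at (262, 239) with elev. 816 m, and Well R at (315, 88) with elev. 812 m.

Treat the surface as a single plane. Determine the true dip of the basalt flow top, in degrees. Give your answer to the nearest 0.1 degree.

21.5°

Two edge vectors: Well P→Well Q = (50, 181, 46), Well P→Well R = (103, 30, 42).
Normal n = (Well P→Well Q) × (Well P→Well R) = (6222, 2638, -17143).
So ∂z/∂x = −n_x/n_z = 0.36295 and ∂z/∂y = −n_y/n_z = 0.15388.
Gradient magnitude |∇z| = √(a² + b²) = √(0.13173 + 0.02368) = 0.39422.
True dip = arctan(0.39422) = 21.5°, dipping toward WSW (azimuth ≈ 247°).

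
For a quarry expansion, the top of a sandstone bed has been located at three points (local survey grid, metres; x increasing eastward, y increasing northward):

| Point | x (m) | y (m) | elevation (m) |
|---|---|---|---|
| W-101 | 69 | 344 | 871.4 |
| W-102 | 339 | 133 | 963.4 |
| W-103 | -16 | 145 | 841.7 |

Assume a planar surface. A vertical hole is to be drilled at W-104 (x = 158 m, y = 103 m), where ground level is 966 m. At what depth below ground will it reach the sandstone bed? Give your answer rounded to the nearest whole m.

65 m

Let the plane be z = a·x + b·y + c.
W-102−W-101: 270a − 211b = 92;  W-103−W-101: −85a − 199b = −29.7.
Solving gives a = 0.34291, b = 0.00278.
Then c = 871.4 − a·69 − b·344 = 846.78.
At (158, 103): z_contact = 54.2 + 0.3 + 846.78 = 901.2 m.
Depth below ground = 966 − 901.2 = 65 m.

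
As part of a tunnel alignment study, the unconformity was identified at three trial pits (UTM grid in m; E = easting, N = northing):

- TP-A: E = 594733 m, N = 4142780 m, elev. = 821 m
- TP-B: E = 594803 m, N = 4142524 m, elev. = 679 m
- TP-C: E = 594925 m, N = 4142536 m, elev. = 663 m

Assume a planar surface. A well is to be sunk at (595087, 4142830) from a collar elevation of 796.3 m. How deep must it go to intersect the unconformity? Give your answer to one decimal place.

14.1 m

Two edge vectors: TP-A→TP-B = (70, -256, -142), TP-A→TP-C = (192, -244, -158).
Normal n = (TP-A→TP-B) × (TP-A→TP-C) = (5800, -16204, 32072).
So ∂z/∂E = −n_x/n_z = −0.180843103 and ∂z/∂N = −n_y/n_z = 0.505238214.
Intercept c from TP-A: 821 + 107553.36 − 2093090.77 = −1984716.41.
At (595087, 4142830): z_contact = −107617.38 + 2093116.03 − 1984716.41 = 782.24 m.
Depth below ground = 796.3 − 782.24 = 14.1 m.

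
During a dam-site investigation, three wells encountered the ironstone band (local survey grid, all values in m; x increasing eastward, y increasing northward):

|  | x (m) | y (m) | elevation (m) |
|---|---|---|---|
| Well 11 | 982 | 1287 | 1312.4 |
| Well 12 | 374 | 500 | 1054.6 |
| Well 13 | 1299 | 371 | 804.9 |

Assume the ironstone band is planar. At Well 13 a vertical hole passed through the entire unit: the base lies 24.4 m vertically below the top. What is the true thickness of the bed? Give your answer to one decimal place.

Two edge vectors: Well 11→Well 12 = (-608, -787, -257.8), Well 11→Well 13 = (317, -916, -507.5).
Normal n = (Well 11→Well 12) × (Well 11→Well 13) = (163257.7, -390282.6, 806407).
So ∂z/∂x = −n_x/n_z = −0.20245 and ∂z/∂y = −n_y/n_z = 0.48398.
|∇z| = √(a²+b²) = 0.52461, so dip δ = arctan(0.52461) = 27.68°.
True thickness = vertical thickness × cos δ = 24.4 × cos 27.68° = 21.6 m.

21.6 m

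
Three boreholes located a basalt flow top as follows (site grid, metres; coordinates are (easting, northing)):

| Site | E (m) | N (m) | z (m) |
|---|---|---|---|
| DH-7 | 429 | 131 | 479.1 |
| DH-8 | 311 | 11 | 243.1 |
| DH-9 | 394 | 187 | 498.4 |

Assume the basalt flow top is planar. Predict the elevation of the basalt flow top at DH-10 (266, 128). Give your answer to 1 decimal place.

Let the plane be z = a·E + b·N + c.
DH-8−DH-7: −118a − 120b = −236;  DH-9−DH-7: −35a + 56b = 19.3.
Solving gives a = 1.00851, b = 0.97496.
Then c = 479.1 − a·429 − b·131 = −81.27.
At (266, 128): z = 268.3 + 124.8 − 81.27 = 311.8 m.

311.8 m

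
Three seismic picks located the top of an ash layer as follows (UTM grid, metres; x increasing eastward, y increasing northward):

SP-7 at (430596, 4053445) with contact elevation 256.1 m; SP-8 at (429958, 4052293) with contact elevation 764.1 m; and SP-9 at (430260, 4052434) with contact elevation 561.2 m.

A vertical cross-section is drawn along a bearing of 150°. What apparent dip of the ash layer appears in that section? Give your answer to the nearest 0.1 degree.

13.2°

Let the plane be z = a·x + b·y + c.
SP-8−SP-7: −638a − 1152b = 508;  SP-9−SP-7: −336a − 1011b = 305.1.
Solving gives a = −0.62848, b = −0.09291.
Unit vector along 150° is (sin 150°, cos 150°) = (0.5000, -0.8660).
Slope in that direction = a·(0.5000) + b·(-0.8660) = −0.23378.
Apparent dip = arctan|0.23378| = 13.2° (true dip is 32.4°, so apparent ≤ true as expected).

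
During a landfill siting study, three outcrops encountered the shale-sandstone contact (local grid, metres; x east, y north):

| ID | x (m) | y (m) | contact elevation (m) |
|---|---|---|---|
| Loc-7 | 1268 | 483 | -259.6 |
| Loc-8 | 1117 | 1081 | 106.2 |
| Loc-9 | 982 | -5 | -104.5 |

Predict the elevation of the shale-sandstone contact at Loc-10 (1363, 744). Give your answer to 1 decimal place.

Two edge vectors: Loc-7→Loc-8 = (-151, 598, 365.8), Loc-7→Loc-9 = (-286, -488, 155.1).
Normal n = (Loc-7→Loc-8) × (Loc-7→Loc-9) = (271260.2, -81198.7, 244716).
So ∂z/∂x = −n_x/n_z = −1.108469 and ∂z/∂y = −n_y/n_z = 0.331808.
Intercept c from Loc-7: -259.6 + 1405.54 − 160.26 = 985.68.
At (1363, 744): z = −1510.8 + 246.9 + 985.68 = -278.3 m.

-278.3 m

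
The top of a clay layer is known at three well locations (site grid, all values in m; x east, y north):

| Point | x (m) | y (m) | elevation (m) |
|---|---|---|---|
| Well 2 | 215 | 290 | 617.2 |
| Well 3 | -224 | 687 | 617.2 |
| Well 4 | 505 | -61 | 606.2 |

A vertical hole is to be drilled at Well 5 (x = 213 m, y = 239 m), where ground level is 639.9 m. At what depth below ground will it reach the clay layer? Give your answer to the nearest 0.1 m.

29.2 m

Let the plane be z = a·x + b·y + c.
Well 3−Well 2: −439a + 397b = 0;  Well 4−Well 2: 290a − 351b = −11.
Solving gives a = 0.11209, b = 0.12395.
Then c = 617.2 − a·215 − b·290 = 557.15.
At (213, 239): z_contact = 23.88 + 29.62 + 557.15 = 610.65 m.
Depth below ground = 639.9 − 610.65 = 29.2 m.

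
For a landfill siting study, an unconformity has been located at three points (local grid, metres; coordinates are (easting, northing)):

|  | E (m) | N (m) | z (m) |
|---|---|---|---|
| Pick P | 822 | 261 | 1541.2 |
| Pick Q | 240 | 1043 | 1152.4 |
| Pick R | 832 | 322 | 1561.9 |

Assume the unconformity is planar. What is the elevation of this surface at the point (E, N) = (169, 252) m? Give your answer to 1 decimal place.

Let the plane be z = a·E + b·N + c.
Pick Q−Pick P: −582a + 782b = −388.8;  Pick R−Pick P: 10a + 61b = 20.7.
Solving gives a = 0.921107, b = 0.188343.
Then c = 1541.2 − a·822 − b·261 = 734.89.
At (169, 252): z = 155.7 + 47.5 + 734.89 = 938.0 m.

938.0 m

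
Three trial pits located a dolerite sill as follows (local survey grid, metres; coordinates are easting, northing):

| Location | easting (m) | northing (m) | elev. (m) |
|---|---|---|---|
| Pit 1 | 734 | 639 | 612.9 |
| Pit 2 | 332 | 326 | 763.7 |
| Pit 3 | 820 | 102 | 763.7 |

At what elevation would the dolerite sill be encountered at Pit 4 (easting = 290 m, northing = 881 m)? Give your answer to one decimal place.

601.3 m

Let the plane be z = a·easting + b·northing + c.
Pit 2−Pit 1: −402a − 313b = 150.8;  Pit 3−Pit 1: 86a − 537b = 150.8.
Solving gives a = −0.13913, b = −0.30310.
Then c = 612.9 − a·734 − b·639 = 908.70.
At (290, 881): z = −40.3 − 267.0 + 908.70 = 601.3 m.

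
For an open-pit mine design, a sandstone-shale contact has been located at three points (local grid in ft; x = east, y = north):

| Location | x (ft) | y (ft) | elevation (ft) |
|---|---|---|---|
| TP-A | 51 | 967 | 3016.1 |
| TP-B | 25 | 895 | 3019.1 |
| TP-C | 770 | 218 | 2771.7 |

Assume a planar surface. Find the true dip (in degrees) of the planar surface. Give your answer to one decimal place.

15.9°

Let the plane be z = a·x + b·y + c.
TP-B−TP-A: −26a − 72b = 3;  TP-C−TP-A: 719a − 749b = −244.4.
Solving gives a = −0.27854, b = 0.05892.
Gradient magnitude |∇z| = √(a² + b²) = √(0.07758 + 0.00347) = 0.28470.
True dip = arctan(0.28470) = 15.9°, dipping toward ESE (azimuth ≈ 102°).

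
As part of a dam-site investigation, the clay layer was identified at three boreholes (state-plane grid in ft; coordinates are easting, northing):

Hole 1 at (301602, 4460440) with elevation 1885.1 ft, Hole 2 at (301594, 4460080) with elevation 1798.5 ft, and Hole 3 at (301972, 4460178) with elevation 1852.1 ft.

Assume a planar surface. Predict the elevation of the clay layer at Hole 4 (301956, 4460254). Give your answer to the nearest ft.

Two edge vectors: Hole 1→Hole 2 = (-8, -360, -86.6), Hole 1→Hole 3 = (370, -262, -33).
Normal n = (Hole 1→Hole 2) × (Hole 1→Hole 3) = (-10809.2, -32306, 135296).
So ∂z/∂easting = −n_x/n_z = 0.07989298 and ∂z/∂northing = −n_y/n_z = 0.23878016.
Intercept c from Hole 1: 1885.1 − 24095.88 − 1065064.56 = −1087275.34.
At (301956, 4460254): z = 24124.2 + 1065020.1 − 1087275.34 = 1869.0 ft.

1869 ft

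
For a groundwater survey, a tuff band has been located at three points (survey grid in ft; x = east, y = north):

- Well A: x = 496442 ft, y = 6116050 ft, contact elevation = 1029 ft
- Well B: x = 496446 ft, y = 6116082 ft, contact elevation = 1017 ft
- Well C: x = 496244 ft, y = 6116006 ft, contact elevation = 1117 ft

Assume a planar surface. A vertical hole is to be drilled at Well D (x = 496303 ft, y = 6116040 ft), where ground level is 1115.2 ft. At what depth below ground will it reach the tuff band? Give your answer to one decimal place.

Two edge vectors: Well A→Well B = (4, 32, -12), Well A→Well C = (-198, -44, 88).
Normal n = (Well A→Well B) × (Well A→Well C) = (2288, 2024, 6160).
So ∂z/∂x = −n_x/n_z = −0.371428571 and ∂z/∂y = −n_y/n_z = −0.328571429.
Intercept c from Well A: 1029 + 184392.74 + 2009559.29 = 2194981.03.
At (496303, 6116040): z_contact = −184341.11 − 2009556.00 + 2194981.03 = 1083.91 ft.
Depth below ground = 1115.2 − 1083.91 = 31.3 ft.

31.3 ft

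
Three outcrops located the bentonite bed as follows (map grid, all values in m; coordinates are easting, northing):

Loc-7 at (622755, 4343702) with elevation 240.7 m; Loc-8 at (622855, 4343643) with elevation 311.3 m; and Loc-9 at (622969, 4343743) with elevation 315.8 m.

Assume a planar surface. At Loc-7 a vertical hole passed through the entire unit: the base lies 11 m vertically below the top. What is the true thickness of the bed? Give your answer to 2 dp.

9.30 m

Two edge vectors: Loc-7→Loc-8 = (100, -59, 70.6), Loc-7→Loc-9 = (214, 41, 75.1).
Normal n = (Loc-7→Loc-8) × (Loc-7→Loc-9) = (-7325.5, 7598.4, 16726).
So ∂z/∂easting = −n_x/n_z = 0.43797 and ∂z/∂northing = −n_y/n_z = −0.45429.
|∇z| = √(a²+b²) = 0.63103, so dip δ = arctan(0.63103) = 32.25°.
True thickness = vertical thickness × cos δ = 11 × cos 32.25° = 9.30 m.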